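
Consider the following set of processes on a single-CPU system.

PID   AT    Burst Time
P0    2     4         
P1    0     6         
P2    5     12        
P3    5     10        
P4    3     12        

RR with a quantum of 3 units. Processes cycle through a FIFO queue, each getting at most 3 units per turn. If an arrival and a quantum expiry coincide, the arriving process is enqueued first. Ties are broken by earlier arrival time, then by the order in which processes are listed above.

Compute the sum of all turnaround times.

Schedule: | P1 0-3 | P0 3-6 | P4 6-9 | P1 9-12 | P2 12-15 | P3 15-18 | P0 18-19 | P4 19-22 | P2 22-25 | P3 25-28 | P4 28-31 | P2 31-34 | P3 34-37 | P4 37-40 | P2 40-43 | P3 43-44 |
Completion: P0=19  P1=12  P2=43  P3=44  P4=40
Turnaround (C−A): P0=17  P1=12  P2=38  P3=39  P4=37
Turnaround = completion − arrival: P0=17, P1=12, P2=38, P3=39, P4=37
Total turnaround = 17 + 12 + 38 + 39 + 37 = 143

143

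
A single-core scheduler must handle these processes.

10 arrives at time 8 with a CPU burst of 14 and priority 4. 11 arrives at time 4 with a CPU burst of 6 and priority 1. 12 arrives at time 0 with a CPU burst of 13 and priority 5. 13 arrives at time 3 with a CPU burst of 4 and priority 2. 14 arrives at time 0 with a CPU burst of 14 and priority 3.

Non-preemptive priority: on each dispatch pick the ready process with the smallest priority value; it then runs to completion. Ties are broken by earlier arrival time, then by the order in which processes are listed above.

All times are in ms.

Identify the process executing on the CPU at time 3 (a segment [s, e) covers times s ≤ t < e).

14

Schedule: | 14 0-14 | 11 14-20 | 13 20-24 | 10 24-38 | 12 38-51 |
Completion: 10=38  11=20  12=51  13=24  14=14
Turnaround (C−A): 10=30  11=16  12=51  13=21  14=14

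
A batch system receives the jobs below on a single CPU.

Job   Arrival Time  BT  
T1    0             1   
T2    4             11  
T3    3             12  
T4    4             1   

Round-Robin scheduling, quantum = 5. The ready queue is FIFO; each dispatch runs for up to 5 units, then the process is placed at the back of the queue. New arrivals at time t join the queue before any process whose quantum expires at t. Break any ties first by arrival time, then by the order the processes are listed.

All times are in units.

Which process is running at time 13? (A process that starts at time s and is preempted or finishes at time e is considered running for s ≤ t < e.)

T4

Schedule: | T1 0-1 | idle 1-3 | T3 3-8 | T2 8-13 | T4 13-14 | T3 14-19 | T2 19-24 | T3 24-26 | T2 26-27 |
Completion: T1=1  T2=27  T3=26  T4=14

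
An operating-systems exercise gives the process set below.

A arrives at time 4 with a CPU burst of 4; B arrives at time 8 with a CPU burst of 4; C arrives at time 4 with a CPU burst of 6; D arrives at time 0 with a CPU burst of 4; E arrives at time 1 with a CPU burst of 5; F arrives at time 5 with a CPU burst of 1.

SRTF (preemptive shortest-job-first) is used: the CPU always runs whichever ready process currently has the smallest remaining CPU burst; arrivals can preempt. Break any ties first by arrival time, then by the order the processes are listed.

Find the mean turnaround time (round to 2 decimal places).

8.67

Gantt: | D 0-4 | A 4-5 | F 5-6 | A 6-9 | B 9-13 | E 13-18 | C 18-24 |
Completion: A=9  B=13  C=24  D=4  E=18  F=6
Turnaround (C−A): A=5  B=5  C=20  D=4  E=17  F=1
Turnaround times: A=5, B=5, C=20, D=4, E=17, F=1
Average turnaround = (5+5+20+4+17+1) / 6 = 52/6 = 8.67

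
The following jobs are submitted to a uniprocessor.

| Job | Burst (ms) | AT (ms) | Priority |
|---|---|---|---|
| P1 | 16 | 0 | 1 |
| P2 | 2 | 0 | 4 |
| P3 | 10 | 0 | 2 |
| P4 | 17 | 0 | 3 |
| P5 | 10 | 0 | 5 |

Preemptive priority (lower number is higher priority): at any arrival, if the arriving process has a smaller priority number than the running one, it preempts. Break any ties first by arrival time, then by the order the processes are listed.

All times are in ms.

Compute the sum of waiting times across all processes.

130

Timeline: | P1 0-16 | P3 16-26 | P4 26-43 | P2 43-45 | P5 45-55 |
Completion: P1=16  P2=45  P3=26  P4=43  P5=55
Turnaround (C−A): P1=16  P2=45  P3=26  P4=43  P5=55
Waiting = turnaround − burst: P1=0, P2=43, P3=16, P4=26, P5=45
Total waiting = 0 + 43 + 16 + 26 + 45 = 130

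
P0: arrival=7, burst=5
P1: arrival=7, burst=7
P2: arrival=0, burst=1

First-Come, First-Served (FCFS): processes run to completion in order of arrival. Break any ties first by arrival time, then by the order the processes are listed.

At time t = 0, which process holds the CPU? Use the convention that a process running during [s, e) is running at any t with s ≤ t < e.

P2

Schedule: | P2 0-1 | idle 1-7 | P0 7-12 | P1 12-19 |
Completion: P0=12  P1=19  P2=1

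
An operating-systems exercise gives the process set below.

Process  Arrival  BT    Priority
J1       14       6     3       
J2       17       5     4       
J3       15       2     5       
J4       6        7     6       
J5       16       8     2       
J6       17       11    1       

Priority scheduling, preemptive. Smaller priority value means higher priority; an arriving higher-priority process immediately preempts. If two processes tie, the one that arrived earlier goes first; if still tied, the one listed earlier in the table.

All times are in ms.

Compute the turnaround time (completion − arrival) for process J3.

Schedule: | idle 0-6 | J4 6-13 | idle 13-14 | J1 14-16 | J5 16-17 | J6 17-28 | J5 28-35 | J1 35-39 | J2 39-44 | J3 44-46 |
Completion: J1=39  J2=44  J3=46  J4=13  J5=35  J6=28
Turnaround (C−A): J1=25  J2=27  J3=31  J4=7  J5=19  J6=11
Turnaround(J3) = completion − arrival = 46 − 15 = 31

31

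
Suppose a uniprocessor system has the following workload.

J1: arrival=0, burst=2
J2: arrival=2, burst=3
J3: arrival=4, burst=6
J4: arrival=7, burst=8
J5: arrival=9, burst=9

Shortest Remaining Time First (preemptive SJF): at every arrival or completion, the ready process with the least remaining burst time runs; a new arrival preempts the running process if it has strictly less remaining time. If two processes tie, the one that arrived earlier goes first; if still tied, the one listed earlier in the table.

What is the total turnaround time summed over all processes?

43

Timeline: | J1 0-2 | J2 2-5 | J3 5-11 | J4 11-19 | J5 19-28 |
Completion: J1=2  J2=5  J3=11  J4=19  J5=28
Turnaround (C−A): J1=2  J2=3  J3=7  J4=12  J5=19
Turnaround = completion − arrival: J1=2, J2=3, J3=7, J4=12, J5=19
Total turnaround = 2 + 3 + 7 + 12 + 19 = 43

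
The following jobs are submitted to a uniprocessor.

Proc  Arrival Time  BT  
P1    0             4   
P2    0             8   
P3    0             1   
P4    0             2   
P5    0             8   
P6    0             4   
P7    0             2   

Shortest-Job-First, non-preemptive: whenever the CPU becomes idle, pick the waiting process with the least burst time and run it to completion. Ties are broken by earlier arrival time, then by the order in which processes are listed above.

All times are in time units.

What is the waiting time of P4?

1

Schedule: | P3 0-1 | P4 1-3 | P7 3-5 | P1 5-9 | P6 9-13 | P2 13-21 | P5 21-29 |
Completion: P1=9  P2=21  P3=1  P4=3  P5=29  P6=13  P7=5
Waiting(P4) = turnaround − burst = 3 − 2 = 1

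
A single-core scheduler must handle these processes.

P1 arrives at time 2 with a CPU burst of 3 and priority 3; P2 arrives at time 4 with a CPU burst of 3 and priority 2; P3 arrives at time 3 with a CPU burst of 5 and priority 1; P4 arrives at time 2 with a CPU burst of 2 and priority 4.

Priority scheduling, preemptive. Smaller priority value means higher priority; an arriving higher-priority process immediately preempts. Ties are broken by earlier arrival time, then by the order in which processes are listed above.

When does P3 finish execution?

8

Schedule: | idle 0-2 | P1 2-3 | P3 3-8 | P2 8-11 | P1 11-13 | P4 13-15 |
Completion: P1=13  P2=11  P3=8  P4=15
Turnaround (C−A): P1=11  P2=7  P3=5  P4=13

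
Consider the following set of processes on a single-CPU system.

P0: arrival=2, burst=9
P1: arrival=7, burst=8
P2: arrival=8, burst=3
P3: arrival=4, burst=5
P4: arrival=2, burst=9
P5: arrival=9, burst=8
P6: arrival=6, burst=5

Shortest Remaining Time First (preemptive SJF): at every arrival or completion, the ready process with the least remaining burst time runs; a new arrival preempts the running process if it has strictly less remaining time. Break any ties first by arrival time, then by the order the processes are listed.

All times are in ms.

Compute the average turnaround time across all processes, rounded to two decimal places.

20.71

Schedule: | idle 0-2 | P0 2-4 | P3 4-9 | P2 9-12 | P6 12-17 | P0 17-24 | P1 24-32 | P5 32-40 | P4 40-49 |
Completion: P0=24  P1=32  P2=12  P3=9  P4=49  P5=40  P6=17
Turnaround (C−A): P0=22  P1=25  P2=4  P3=5  P4=47  P5=31  P6=11
Turnaround times: P0=22, P1=25, P2=4, P3=5, P4=47, P5=31, P6=11
Average turnaround = (22+25+4+5+47+31+11) / 7 = 145/7 = 20.71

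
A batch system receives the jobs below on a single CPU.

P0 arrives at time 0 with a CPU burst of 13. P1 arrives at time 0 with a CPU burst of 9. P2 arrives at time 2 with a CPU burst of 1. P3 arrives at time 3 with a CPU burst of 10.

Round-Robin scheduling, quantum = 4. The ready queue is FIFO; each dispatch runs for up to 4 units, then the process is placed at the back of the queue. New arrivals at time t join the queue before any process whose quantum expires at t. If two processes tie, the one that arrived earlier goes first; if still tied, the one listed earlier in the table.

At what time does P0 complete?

33

Gantt: | P0 0-4 | P1 4-8 | P2 8-9 | P3 9-13 | P0 13-17 | P1 17-21 | P3 21-25 | P0 25-29 | P1 29-30 | P3 30-32 | P0 32-33 |
Completion: P0=33  P1=30  P2=9  P3=32
Turnaround (C−A): P0=33  P1=30  P2=7  P3=29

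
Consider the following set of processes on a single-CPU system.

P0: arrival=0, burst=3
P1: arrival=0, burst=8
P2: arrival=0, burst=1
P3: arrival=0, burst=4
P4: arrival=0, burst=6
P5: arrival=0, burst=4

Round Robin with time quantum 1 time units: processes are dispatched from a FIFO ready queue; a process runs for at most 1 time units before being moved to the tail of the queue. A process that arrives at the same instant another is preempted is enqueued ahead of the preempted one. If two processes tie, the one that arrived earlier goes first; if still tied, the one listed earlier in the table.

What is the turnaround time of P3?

18

Schedule: | P0 0-1 | P1 1-2 | P2 2-3 | P3 3-4 | P4 4-5 | P5 5-6 | P0 6-7 | P1 7-8 | P3 8-9 | P4 9-10 | P5 10-11 | P0 11-12 | P1 12-13 | P3 13-14 | P4 14-15 | P5 15-16 | P1 16-17 | P3 17-18 | P4 18-19 | P5 19-20 | P1 20-21 | P4 21-22 | P1 22-23 | P4 23-24 | P1 24-26 |
Completion: P0=12  P1=26  P2=3  P3=18  P4=24  P5=20
Turnaround (C−A): P0=12  P1=26  P2=3  P3=18  P4=24  P5=20
Turnaround(P3) = completion − arrival = 18 − 0 = 18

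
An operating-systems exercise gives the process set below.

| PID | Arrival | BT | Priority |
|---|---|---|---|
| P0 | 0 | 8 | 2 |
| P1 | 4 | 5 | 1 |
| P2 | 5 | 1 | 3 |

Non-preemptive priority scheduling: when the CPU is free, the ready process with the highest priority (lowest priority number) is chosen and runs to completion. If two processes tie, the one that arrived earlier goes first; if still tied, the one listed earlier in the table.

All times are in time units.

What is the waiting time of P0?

Gantt: | P0 0-8 | P1 8-13 | P2 13-14 |
Completion: P0=8  P1=13  P2=14
Turnaround (C−A): P0=8  P1=9  P2=9
Waiting(P0) = turnaround − burst = 8 − 8 = 0

0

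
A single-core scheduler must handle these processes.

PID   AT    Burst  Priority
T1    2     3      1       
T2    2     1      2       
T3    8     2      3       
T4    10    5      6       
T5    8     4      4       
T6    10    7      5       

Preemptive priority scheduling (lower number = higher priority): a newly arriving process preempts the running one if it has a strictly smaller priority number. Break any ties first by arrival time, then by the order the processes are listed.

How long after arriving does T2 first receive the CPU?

3

Schedule: | idle 0-2 | T1 2-5 | T2 5-6 | idle 6-8 | T3 8-10 | T5 10-14 | T6 14-21 | T4 21-26 |
Completion: T1=5  T2=6  T3=10  T4=26  T5=14  T6=21
Turnaround (C−A): T1=3  T2=4  T3=2  T4=16  T5=6  T6=11
Response(T2) = first start − arrival = 5 − 2 = 3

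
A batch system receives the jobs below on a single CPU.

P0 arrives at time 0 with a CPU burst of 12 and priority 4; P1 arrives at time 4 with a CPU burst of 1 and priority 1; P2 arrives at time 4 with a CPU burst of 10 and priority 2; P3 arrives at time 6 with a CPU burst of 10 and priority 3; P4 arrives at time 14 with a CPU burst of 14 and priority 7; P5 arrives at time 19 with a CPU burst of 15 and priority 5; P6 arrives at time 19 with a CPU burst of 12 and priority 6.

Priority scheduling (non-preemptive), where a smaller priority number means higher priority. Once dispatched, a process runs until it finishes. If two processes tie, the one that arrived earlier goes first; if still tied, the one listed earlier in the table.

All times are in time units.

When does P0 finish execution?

12

Gantt: | P0 0-12 | P1 12-13 | P2 13-23 | P3 23-33 | P5 33-48 | P6 48-60 | P4 60-74 |
Completion: P0=12  P1=13  P2=23  P3=33  P4=74  P5=48  P6=60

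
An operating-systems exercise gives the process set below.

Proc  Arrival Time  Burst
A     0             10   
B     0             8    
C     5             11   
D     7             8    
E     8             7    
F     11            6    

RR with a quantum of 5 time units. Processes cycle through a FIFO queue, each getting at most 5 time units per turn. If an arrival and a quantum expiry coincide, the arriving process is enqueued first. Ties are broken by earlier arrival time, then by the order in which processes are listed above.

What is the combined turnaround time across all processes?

215

Timeline: | A 0-5 | B 5-10 | C 10-15 | A 15-20 | D 20-25 | E 25-30 | B 30-33 | F 33-38 | C 38-43 | D 43-46 | E 46-48 | F 48-49 | C 49-50 |
Completion: A=20  B=33  C=50  D=46  E=48  F=49
Turnaround (C−A): A=20  B=33  C=45  D=39  E=40  F=38
Turnaround = completion − arrival: A=20, B=33, C=45, D=39, E=40, F=38
Total turnaround = 20 + 33 + 45 + 39 + 40 + 38 = 215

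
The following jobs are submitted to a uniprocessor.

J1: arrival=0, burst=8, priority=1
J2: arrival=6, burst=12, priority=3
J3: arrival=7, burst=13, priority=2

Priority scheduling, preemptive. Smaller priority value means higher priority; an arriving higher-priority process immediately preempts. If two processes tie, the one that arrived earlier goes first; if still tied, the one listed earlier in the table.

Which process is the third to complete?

Gantt: | J1 0-8 | J3 8-21 | J2 21-33 |
Completion: J1=8  J2=33  J3=21
Turnaround (C−A): J1=8  J2=27  J3=14
Finish order: J1 → J3 → J2

J2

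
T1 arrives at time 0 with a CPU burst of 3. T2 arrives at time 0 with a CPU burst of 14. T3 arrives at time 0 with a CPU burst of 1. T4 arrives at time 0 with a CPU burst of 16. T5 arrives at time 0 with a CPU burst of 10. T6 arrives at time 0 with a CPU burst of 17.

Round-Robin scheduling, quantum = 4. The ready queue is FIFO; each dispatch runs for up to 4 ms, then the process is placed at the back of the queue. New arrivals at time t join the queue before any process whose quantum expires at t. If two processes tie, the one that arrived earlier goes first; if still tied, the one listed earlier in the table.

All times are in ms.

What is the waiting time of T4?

Gantt: | T1 0-3 | T2 3-7 | T3 7-8 | T4 8-12 | T5 12-16 | T6 16-20 | T2 20-24 | T4 24-28 | T5 28-32 | T6 32-36 | T2 36-40 | T4 40-44 | T5 44-46 | T6 46-50 | T2 50-52 | T4 52-56 | T6 56-61 |
Completion: T1=3  T2=52  T3=8  T4=56  T5=46  T6=61
Waiting(T4) = turnaround − burst = 56 − 16 = 40

40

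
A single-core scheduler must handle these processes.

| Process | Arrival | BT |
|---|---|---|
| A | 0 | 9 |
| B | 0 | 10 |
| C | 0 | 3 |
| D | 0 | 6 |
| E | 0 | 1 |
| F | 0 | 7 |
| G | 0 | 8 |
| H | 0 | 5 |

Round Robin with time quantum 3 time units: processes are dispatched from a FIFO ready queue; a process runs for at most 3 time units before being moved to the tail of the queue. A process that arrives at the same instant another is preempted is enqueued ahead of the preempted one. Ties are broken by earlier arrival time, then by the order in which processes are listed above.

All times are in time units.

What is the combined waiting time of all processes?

Timeline: | A 0-3 | B 3-6 | C 6-9 | D 9-12 | E 12-13 | F 13-16 | G 16-19 | H 19-22 | A 22-25 | B 25-28 | D 28-31 | F 31-34 | G 34-37 | H 37-39 | A 39-42 | B 42-45 | F 45-46 | G 46-48 | B 48-49 |
Completion: A=42  B=49  C=9  D=31  E=13  F=46  G=48  H=39
Turnaround (C−A): A=42  B=49  C=9  D=31  E=13  F=46  G=48  H=39
Waiting = turnaround − burst: A=33, B=39, C=6, D=25, E=12, F=39, G=40, H=34
Total waiting = 33 + 39 + 6 + 25 + 12 + 39 + 40 + 34 = 228

228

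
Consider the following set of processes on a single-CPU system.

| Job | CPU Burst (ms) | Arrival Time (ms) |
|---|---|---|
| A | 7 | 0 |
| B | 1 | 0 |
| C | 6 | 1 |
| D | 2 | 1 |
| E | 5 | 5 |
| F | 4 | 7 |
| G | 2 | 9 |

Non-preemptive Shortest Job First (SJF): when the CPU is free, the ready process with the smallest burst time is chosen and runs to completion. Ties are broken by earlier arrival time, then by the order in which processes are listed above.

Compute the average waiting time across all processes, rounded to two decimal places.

5.14

Schedule: | B 0-1 | D 1-3 | C 3-9 | G 9-11 | F 11-15 | E 15-20 | A 20-27 |
Completion: A=27  B=1  C=9  D=3  E=20  F=15  G=11
Turnaround (C−A): A=27  B=1  C=8  D=2  E=15  F=8  G=2
Waiting times: A=20, B=0, C=2, D=0, E=10, F=4, G=0
Average waiting = (20+0+2+0+10+4+0) / 7 = 36/7 = 5.14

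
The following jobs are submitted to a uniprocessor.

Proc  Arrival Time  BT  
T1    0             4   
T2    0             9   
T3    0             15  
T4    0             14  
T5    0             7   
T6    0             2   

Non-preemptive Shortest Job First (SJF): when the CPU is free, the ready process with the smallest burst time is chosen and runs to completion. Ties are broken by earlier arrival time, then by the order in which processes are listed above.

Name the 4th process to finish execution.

T2

Schedule: | T6 0-2 | T1 2-6 | T5 6-13 | T2 13-22 | T4 22-36 | T3 36-51 |
Completion: T1=6  T2=22  T3=51  T4=36  T5=13  T6=2
Turnaround (C−A): T1=6  T2=22  T3=51  T4=36  T5=13  T6=2
Finish order: T6 → T1 → T5 → T2 → T4 → T3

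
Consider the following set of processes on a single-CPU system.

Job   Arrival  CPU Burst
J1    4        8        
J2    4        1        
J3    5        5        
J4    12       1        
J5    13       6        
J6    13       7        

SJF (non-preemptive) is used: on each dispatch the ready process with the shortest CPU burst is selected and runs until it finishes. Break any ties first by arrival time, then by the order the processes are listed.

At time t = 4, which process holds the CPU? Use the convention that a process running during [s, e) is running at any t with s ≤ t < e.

Schedule: | idle 0-4 | J2 4-5 | J3 5-10 | J1 10-18 | J4 18-19 | J5 19-25 | J6 25-32 |
Completion: J1=18  J2=5  J3=10  J4=19  J5=25  J6=32
Turnaround (C−A): J1=14  J2=1  J3=5  J4=7  J5=12  J6=19

J2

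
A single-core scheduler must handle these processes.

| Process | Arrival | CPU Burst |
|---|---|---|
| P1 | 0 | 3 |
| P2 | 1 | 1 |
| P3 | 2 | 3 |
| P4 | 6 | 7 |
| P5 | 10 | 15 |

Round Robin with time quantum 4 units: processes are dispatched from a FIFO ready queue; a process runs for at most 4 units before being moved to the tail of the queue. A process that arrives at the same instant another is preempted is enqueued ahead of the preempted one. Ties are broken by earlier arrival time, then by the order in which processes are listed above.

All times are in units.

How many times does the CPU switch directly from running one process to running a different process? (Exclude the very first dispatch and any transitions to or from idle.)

6

Schedule: | P1 0-3 | P2 3-4 | P3 4-7 | P4 7-11 | P5 11-15 | P4 15-18 | P5 18-29 |
Completion: P1=3  P2=4  P3=7  P4=18  P5=29
Turnaround (C−A): P1=3  P2=3  P3=5  P4=12  P5=19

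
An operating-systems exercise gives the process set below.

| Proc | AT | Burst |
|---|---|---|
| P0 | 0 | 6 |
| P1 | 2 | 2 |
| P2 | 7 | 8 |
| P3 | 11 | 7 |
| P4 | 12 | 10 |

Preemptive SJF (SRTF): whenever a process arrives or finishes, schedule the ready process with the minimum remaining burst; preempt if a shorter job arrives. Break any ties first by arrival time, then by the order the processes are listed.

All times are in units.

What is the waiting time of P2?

1

Timeline: | P0 0-2 | P1 2-4 | P0 4-8 | P2 8-16 | P3 16-23 | P4 23-33 |
Completion: P0=8  P1=4  P2=16  P3=23  P4=33
Turnaround (C−A): P0=8  P1=2  P2=9  P3=12  P4=21
Waiting(P2) = turnaround − burst = 9 − 8 = 1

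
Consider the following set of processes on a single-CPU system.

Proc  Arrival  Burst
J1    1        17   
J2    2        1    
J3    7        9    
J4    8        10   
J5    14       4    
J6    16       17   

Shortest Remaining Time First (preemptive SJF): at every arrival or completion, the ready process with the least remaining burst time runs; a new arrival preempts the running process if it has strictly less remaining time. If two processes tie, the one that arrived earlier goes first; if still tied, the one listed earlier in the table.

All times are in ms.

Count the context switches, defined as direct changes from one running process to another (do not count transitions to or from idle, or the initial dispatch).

7

Timeline: | idle 0-1 | J1 1-2 | J2 2-3 | J1 3-7 | J3 7-16 | J5 16-20 | J4 20-30 | J1 30-42 | J6 42-59 |
Completion: J1=42  J2=3  J3=16  J4=30  J5=20  J6=59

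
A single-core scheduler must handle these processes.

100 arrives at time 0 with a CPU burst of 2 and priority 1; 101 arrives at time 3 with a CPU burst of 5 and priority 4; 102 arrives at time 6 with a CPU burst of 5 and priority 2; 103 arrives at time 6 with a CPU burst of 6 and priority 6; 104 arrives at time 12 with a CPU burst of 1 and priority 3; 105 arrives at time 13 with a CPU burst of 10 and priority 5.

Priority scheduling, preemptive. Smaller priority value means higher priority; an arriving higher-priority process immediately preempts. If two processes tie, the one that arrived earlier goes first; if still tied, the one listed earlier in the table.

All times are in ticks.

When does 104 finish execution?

13

Timeline: | 100 0-2 | idle 2-3 | 101 3-6 | 102 6-11 | 101 11-12 | 104 12-13 | 101 13-14 | 105 14-24 | 103 24-30 |
Completion: 100=2  101=14  102=11  103=30  104=13  105=24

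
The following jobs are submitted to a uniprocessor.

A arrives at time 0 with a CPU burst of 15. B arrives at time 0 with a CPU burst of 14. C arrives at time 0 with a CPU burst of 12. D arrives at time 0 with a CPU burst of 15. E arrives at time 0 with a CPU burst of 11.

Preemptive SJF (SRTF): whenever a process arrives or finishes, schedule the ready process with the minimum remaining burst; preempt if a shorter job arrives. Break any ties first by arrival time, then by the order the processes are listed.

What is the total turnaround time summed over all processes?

190

Gantt: | E 0-11 | C 11-23 | B 23-37 | A 37-52 | D 52-67 |
Completion: A=52  B=37  C=23  D=67  E=11
Turnaround (C−A): A=52  B=37  C=23  D=67  E=11
Turnaround = completion − arrival: A=52, B=37, C=23, D=67, E=11
Total turnaround = 52 + 37 + 23 + 67 + 11 = 190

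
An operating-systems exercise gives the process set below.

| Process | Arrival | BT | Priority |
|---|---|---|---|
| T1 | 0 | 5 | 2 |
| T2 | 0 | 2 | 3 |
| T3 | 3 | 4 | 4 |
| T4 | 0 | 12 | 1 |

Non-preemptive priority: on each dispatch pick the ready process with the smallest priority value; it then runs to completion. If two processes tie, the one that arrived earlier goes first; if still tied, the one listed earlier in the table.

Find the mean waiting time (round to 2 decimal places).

11.25

Gantt: | T4 0-12 | T1 12-17 | T2 17-19 | T3 19-23 |
Completion: T1=17  T2=19  T3=23  T4=12
Waiting times: T1=12, T2=17, T3=16, T4=0
Average waiting = (12+17+16+0) / 4 = 45/4 = 11.25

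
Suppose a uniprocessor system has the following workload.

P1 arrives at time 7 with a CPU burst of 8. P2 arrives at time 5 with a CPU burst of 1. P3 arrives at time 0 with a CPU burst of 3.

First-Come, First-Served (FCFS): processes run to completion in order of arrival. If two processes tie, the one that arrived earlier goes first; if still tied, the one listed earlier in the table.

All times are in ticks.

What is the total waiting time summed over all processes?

0

Gantt: | P3 0-3 | idle 3-5 | P2 5-6 | idle 6-7 | P1 7-15 |
Completion: P1=15  P2=6  P3=3
Turnaround (C−A): P1=8  P2=1  P3=3
Waiting = turnaround − burst: P1=0, P2=0, P3=0
Total waiting = 0 + 0 + 0 = 0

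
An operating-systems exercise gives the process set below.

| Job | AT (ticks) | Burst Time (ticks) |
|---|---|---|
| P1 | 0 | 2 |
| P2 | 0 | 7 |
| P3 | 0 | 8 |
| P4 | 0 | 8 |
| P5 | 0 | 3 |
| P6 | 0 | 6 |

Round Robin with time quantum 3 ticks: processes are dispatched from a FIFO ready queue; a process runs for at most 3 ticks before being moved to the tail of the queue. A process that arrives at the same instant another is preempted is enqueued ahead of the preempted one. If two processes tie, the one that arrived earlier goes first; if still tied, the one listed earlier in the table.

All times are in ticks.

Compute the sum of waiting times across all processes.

107

Schedule: | P1 0-2 | P2 2-5 | P3 5-8 | P4 8-11 | P5 11-14 | P6 14-17 | P2 17-20 | P3 20-23 | P4 23-26 | P6 26-29 | P2 29-30 | P3 30-32 | P4 32-34 |
Completion: P1=2  P2=30  P3=32  P4=34  P5=14  P6=29
Waiting = turnaround − burst: P1=0, P2=23, P3=24, P4=26, P5=11, P6=23
Total waiting = 0 + 23 + 24 + 26 + 11 + 23 = 107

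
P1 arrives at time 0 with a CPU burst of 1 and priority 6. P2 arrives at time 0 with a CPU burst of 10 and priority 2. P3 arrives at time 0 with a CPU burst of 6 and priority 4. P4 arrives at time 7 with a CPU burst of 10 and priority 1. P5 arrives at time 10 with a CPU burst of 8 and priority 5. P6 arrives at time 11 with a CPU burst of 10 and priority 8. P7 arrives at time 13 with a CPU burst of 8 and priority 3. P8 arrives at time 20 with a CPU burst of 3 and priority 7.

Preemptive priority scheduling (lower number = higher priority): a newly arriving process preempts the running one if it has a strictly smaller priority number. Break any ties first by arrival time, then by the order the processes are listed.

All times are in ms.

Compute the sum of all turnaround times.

225

Timeline: | P2 0-7 | P4 7-17 | P2 17-20 | P7 20-28 | P3 28-34 | P5 34-42 | P1 42-43 | P8 43-46 | P6 46-56 |
Completion: P1=43  P2=20  P3=34  P4=17  P5=42  P6=56  P7=28  P8=46
Turnaround (C−A): P1=43  P2=20  P3=34  P4=10  P5=32  P6=45  P7=15  P8=26
Turnaround = completion − arrival: P1=43, P2=20, P3=34, P4=10, P5=32, P6=45, P7=15, P8=26
Total turnaround = 43 + 20 + 34 + 10 + 32 + 45 + 15 + 26 = 225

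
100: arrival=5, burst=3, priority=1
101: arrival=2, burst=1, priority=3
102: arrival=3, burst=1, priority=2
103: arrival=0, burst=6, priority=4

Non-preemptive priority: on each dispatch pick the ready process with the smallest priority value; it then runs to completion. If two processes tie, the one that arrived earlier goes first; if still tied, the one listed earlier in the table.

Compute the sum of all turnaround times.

26

Gantt: | 103 0-6 | 100 6-9 | 102 9-10 | 101 10-11 |
Completion: 100=9  101=11  102=10  103=6
Turnaround (C−A): 100=4  101=9  102=7  103=6
Turnaround = completion − arrival: 100=4, 101=9, 102=7, 103=6
Total turnaround = 4 + 9 + 7 + 6 = 26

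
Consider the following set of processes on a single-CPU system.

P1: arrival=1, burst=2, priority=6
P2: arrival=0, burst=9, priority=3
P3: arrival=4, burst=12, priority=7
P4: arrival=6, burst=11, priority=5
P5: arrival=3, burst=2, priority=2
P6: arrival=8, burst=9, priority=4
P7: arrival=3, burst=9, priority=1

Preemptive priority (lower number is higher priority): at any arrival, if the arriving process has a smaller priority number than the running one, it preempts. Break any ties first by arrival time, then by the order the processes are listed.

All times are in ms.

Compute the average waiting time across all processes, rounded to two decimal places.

18.86

Timeline: | P2 0-3 | P7 3-12 | P5 12-14 | P2 14-20 | P6 20-29 | P4 29-40 | P1 40-42 | P3 42-54 |
Completion: P1=42  P2=20  P3=54  P4=40  P5=14  P6=29  P7=12
Turnaround (C−A): P1=41  P2=20  P3=50  P4=34  P5=11  P6=21  P7=9
Waiting times: P1=39, P2=11, P3=38, P4=23, P5=9, P6=12, P7=0
Average waiting = (39+11+38+23+9+12+0) / 7 = 132/7 = 18.86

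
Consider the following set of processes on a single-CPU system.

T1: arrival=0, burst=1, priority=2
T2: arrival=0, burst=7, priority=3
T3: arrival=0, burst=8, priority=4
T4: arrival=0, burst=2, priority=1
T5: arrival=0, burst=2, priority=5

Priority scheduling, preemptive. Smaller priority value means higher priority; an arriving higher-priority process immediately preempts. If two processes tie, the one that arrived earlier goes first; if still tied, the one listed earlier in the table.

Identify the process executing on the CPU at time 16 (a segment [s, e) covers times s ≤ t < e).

Gantt: | T4 0-2 | T1 2-3 | T2 3-10 | T3 10-18 | T5 18-20 |
Completion: T1=3  T2=10  T3=18  T4=2  T5=20
Turnaround (C−A): T1=3  T2=10  T3=18  T4=2  T5=20

T3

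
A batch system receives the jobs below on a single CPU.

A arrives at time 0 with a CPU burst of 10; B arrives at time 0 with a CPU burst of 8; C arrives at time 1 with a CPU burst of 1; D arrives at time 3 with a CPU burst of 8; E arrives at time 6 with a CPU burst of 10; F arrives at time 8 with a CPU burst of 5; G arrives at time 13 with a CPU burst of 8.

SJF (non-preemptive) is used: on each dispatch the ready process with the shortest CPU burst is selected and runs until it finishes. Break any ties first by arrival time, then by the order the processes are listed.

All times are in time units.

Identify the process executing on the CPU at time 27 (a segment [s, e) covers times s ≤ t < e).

Timeline: | B 0-8 | C 8-9 | F 9-14 | D 14-22 | G 22-30 | A 30-40 | E 40-50 |
Completion: A=40  B=8  C=9  D=22  E=50  F=14  G=30
Turnaround (C−A): A=40  B=8  C=8  D=19  E=44  F=6  G=17

G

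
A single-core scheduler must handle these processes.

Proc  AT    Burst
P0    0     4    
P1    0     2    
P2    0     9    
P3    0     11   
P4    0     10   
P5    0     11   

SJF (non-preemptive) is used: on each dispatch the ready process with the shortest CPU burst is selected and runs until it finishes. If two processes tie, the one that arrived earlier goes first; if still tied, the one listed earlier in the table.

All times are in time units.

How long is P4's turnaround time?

Schedule: | P1 0-2 | P0 2-6 | P2 6-15 | P4 15-25 | P3 25-36 | P5 36-47 |
Completion: P0=6  P1=2  P2=15  P3=36  P4=25  P5=47
Turnaround (C−A): P0=6  P1=2  P2=15  P3=36  P4=25  P5=47
Turnaround(P4) = completion − arrival = 25 − 0 = 25

25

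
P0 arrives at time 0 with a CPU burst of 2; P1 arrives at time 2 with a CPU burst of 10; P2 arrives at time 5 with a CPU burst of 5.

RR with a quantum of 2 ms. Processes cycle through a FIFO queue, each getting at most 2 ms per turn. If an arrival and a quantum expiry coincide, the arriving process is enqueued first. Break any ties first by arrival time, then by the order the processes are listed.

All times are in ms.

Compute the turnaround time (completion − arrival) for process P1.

Schedule: | P0 0-2 | P1 2-6 | P2 6-8 | P1 8-10 | P2 10-12 | P1 12-14 | P2 14-15 | P1 15-17 |
Completion: P0=2  P1=17  P2=15
Turnaround (C−A): P0=2  P1=15  P2=10
Turnaround(P1) = completion − arrival = 17 − 2 = 15

15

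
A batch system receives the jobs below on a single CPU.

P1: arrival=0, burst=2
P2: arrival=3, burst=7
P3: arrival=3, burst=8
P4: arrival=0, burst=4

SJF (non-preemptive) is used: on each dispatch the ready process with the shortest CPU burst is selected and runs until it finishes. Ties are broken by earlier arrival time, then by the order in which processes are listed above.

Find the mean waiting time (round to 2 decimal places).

3.75

Schedule: | P1 0-2 | P4 2-6 | P2 6-13 | P3 13-21 |
Completion: P1=2  P2=13  P3=21  P4=6
Turnaround (C−A): P1=2  P2=10  P3=18  P4=6
Waiting times: P1=0, P2=3, P3=10, P4=2
Average waiting = (0+3+10+2) / 4 = 15/4 = 3.75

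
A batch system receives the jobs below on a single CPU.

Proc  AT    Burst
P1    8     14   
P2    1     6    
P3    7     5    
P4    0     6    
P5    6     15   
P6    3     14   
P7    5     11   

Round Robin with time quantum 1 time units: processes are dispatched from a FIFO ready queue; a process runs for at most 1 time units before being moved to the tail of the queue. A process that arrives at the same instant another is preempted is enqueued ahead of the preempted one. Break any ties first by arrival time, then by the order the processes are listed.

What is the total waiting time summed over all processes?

254

Gantt: | P4 0-1 | P2 1-2 | P4 2-3 | P2 3-4 | P6 4-5 | P4 5-6 | P2 6-7 | P7 7-8 | P6 8-9 | P5 9-10 | P4 10-11 | P3 11-12 | P2 12-13 | P1 13-14 | P7 14-15 | P6 15-16 | P5 16-17 | P4 17-18 | P3 18-19 | P2 19-20 | P1 20-21 | P7 21-22 | P6 22-23 | P5 23-24 | P4 24-25 | P3 25-26 | P2 26-27 | P1 27-28 | P7 28-29 | P6 29-30 | P5 30-31 | P3 31-32 | P1 32-33 | P7 33-34 | P6 34-35 | P5 35-36 | P3 36-37 | P1 37-38 | P7 38-39 | P6 39-40 | P5 40-41 | P1 41-42 | P7 42-43 | P6 43-44 | P5 44-45 | P1 45-46 | P7 46-47 | P6 47-48 | P5 48-49 | P1 49-50 | P7 50-51 | P6 51-52 | P5 52-53 | P1 53-54 | P7 54-55 | P6 55-56 | P5 56-57 | P1 57-58 | P7 58-59 | P6 59-60 | P5 60-61 | P1 61-62 | P6 62-63 | P5 63-64 | P1 64-65 | P6 65-66 | P5 66-67 | P1 67-68 | P5 68-69 | P1 69-70 | P5 70-71 |
Completion: P1=70  P2=27  P3=37  P4=25  P5=71  P6=66  P7=59
Turnaround (C−A): P1=62  P2=26  P3=30  P4=25  P5=65  P6=63  P7=54
Waiting = turnaround − burst: P1=48, P2=20, P3=25, P4=19, P5=50, P6=49, P7=43
Total waiting = 48 + 20 + 25 + 19 + 50 + 49 + 43 = 254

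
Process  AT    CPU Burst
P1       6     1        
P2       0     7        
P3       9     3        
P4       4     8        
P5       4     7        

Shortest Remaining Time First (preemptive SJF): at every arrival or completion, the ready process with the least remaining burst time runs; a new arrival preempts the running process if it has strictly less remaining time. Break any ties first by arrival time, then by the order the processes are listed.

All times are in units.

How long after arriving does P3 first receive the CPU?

Timeline: | P2 0-7 | P1 7-8 | P5 8-9 | P3 9-12 | P5 12-18 | P4 18-26 |
Completion: P1=8  P2=7  P3=12  P4=26  P5=18
Response(P3) = first start − arrival = 9 − 9 = 0

0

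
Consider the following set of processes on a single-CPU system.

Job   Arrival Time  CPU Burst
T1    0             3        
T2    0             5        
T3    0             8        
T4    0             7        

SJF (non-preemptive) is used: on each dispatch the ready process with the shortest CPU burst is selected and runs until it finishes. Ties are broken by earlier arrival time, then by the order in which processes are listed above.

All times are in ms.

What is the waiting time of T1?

0

Gantt: | T1 0-3 | T2 3-8 | T4 8-15 | T3 15-23 |
Completion: T1=3  T2=8  T3=23  T4=15
Turnaround (C−A): T1=3  T2=8  T3=23  T4=15
Waiting(T1) = turnaround − burst = 3 − 3 = 0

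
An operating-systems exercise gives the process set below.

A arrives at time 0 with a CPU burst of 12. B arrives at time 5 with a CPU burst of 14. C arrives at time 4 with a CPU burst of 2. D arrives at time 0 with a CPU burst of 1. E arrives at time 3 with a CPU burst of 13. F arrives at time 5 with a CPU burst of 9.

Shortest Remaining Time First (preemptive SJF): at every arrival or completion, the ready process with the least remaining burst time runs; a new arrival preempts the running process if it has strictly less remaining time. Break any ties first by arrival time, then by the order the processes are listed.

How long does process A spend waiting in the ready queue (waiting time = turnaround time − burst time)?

Timeline: | D 0-1 | A 1-4 | C 4-6 | A 6-15 | F 15-24 | E 24-37 | B 37-51 |
Completion: A=15  B=51  C=6  D=1  E=37  F=24
Waiting(A) = turnaround − burst = 15 − 12 = 3

3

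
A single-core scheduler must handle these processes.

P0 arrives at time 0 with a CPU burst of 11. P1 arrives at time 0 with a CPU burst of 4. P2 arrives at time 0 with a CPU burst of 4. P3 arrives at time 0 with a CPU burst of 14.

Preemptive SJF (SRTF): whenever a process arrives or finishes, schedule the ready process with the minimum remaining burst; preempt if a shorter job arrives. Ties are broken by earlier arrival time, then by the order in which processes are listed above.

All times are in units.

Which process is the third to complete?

P0

Timeline: | P1 0-4 | P2 4-8 | P0 8-19 | P3 19-33 |
Completion: P0=19  P1=4  P2=8  P3=33
Turnaround (C−A): P0=19  P1=4  P2=8  P3=33
Finish order: P1 → P2 → P0 → P3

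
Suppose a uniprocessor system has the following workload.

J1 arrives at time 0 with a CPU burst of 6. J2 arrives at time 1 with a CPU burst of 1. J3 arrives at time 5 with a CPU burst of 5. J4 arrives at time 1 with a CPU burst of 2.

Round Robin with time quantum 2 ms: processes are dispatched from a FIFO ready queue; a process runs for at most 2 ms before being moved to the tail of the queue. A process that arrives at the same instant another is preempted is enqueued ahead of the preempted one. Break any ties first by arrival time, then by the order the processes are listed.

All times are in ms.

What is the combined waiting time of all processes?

12

Gantt: | J1 0-2 | J2 2-3 | J4 3-5 | J1 5-7 | J3 7-9 | J1 9-11 | J3 11-14 |
Completion: J1=11  J2=3  J3=14  J4=5
Turnaround (C−A): J1=11  J2=2  J3=9  J4=4
Waiting = turnaround − burst: J1=5, J2=1, J3=4, J4=2
Total waiting = 5 + 1 + 4 + 2 = 12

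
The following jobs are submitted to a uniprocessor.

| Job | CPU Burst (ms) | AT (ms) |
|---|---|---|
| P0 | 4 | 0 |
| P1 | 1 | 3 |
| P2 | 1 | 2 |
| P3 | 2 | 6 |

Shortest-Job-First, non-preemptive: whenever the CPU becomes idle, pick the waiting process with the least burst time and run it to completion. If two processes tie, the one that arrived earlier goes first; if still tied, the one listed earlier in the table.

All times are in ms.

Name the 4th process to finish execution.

P3

Schedule: | P0 0-4 | P2 4-5 | P1 5-6 | P3 6-8 |
Completion: P0=4  P1=6  P2=5  P3=8
Turnaround (C−A): P0=4  P1=3  P2=3  P3=2
Finish order: P0 → P2 → P1 → P3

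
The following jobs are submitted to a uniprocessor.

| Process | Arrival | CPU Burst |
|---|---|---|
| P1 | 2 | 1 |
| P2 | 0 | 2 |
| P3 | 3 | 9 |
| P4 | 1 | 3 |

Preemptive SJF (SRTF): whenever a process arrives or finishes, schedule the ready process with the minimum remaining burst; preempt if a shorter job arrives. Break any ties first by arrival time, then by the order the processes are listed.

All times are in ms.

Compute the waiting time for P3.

Gantt: | P2 0-2 | P1 2-3 | P4 3-6 | P3 6-15 |
Completion: P1=3  P2=2  P3=15  P4=6
Turnaround (C−A): P1=1  P2=2  P3=12  P4=5
Waiting(P3) = turnaround − burst = 12 − 9 = 3

3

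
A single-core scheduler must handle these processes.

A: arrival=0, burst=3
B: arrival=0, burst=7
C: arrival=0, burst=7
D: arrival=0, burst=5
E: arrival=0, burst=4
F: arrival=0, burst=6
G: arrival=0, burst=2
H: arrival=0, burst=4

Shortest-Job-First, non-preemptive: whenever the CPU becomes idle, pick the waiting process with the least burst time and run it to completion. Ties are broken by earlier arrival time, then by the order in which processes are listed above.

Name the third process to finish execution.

Gantt: | G 0-2 | A 2-5 | E 5-9 | H 9-13 | D 13-18 | F 18-24 | B 24-31 | C 31-38 |
Completion: A=5  B=31  C=38  D=18  E=9  F=24  G=2  H=13
Turnaround (C−A): A=5  B=31  C=38  D=18  E=9  F=24  G=2  H=13
Finish order: G → A → E → H → D → F → B → C

E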